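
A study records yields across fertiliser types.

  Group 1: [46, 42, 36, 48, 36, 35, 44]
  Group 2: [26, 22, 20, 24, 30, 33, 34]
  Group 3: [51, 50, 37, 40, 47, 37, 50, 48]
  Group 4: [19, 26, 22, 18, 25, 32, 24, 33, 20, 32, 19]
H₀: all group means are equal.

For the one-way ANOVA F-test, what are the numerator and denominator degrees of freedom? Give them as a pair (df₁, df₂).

k = 4 groups, N = 33 total
df = (k−1, N−k) = (4−1, 33−4) = (3, 29)

degrees of freedom = [3, 29]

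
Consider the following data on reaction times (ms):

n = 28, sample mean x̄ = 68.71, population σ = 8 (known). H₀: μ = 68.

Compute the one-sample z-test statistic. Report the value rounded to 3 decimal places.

SE = σ/√n = 8/√28 = 1.5119
z = (x̄−μ₀)/SE = (68.71−68)/1.5119 = 0.4696

test statistic = 0.470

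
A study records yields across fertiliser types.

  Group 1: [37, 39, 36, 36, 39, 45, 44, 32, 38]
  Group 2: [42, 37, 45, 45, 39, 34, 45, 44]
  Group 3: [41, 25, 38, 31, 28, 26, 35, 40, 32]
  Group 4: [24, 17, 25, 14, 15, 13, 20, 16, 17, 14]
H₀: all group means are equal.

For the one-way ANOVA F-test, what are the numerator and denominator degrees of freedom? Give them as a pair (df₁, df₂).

degrees of freedom = [3, 32]

k = 4 groups, N = 36 total
df = (k−1, N−k) = (4−1, 36−4) = (3, 32)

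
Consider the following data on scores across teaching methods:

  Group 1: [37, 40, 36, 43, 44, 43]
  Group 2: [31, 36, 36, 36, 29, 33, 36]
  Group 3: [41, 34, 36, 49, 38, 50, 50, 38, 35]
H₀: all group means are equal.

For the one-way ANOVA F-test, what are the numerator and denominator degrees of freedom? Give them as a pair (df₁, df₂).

k = 3 groups, N = 22 total
df = (k−1, N−k) = (3−1, 22−3) = (2, 19)

degrees of freedom = [2, 19]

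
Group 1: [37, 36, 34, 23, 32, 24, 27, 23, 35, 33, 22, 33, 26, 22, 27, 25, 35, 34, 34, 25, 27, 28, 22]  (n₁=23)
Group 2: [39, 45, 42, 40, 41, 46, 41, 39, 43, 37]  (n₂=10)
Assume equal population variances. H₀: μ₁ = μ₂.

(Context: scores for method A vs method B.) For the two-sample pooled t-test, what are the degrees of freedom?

degrees of freedom = 31

df = n₁ + n₂ − 2 = 23 + 10 − 2 = 31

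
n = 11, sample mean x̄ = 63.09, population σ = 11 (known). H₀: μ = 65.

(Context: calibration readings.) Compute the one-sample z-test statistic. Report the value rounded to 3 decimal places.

test statistic = -0.576

SE = σ/√n = 11/√11 = 3.3166
z = (x̄−μ₀)/SE = (63.09−65)/3.3166 = -0.5759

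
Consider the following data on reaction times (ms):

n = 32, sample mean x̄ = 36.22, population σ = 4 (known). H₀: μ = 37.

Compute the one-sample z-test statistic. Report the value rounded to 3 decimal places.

SE = σ/√n = 4/√32 = 0.7071
z = (x̄−μ₀)/SE = (36.22−37)/0.7071 = -1.1031

test statistic = -1.103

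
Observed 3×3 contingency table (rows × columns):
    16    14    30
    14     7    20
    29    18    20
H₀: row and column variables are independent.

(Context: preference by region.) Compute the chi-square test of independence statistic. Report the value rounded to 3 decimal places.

test statistic = 7.298

Row totals [60, 41, 67], col totals [59, 39, 70], n=168
χ² = (16−21.07)²/21.07 + (14−13.93)²/13.93 + (30−25.00)²/25.00 + (14−14.40)²/14.40 + (7−9.52)²/9.52 + (20−17.08)²/17.08 + (29−23.53)²/23.53 + (18−15.55)²/15.55 + (20−27.92)²/27.92 = 7.2976
df = 4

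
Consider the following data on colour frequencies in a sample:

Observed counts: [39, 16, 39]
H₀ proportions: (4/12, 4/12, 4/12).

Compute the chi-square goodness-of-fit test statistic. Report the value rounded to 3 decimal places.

n = 94; E_i = n·p_i = [31.33, 31.33, 31.33]
χ² = (39−31.33)²/31.33 + (16−31.33)²/31.33 + (39−31.33)²/31.33 = 11.2553
df = 2

test statistic = 11.255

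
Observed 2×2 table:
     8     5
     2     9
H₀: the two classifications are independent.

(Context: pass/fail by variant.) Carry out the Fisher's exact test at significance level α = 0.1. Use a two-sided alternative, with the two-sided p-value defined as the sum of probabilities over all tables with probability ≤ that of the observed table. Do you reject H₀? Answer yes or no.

Margins: r₁=13, r₂=11, c₁=10, c₂=14, n=24
p_obs = C(13,8)·C(11,2)/C(24,10); sum pmf over tables with pmf ≤ p_obs
p-value (two-sided) = 0.04718
At α=0.1: p < α → reject H₀

reject H₀: yes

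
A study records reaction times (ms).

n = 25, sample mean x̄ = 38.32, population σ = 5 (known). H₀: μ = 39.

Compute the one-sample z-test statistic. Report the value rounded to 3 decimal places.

SE = σ/√n = 5/√25 = 1.0000
z = (x̄−μ₀)/SE = (38.32−39)/1.0000 = -0.6800

test statistic = -0.680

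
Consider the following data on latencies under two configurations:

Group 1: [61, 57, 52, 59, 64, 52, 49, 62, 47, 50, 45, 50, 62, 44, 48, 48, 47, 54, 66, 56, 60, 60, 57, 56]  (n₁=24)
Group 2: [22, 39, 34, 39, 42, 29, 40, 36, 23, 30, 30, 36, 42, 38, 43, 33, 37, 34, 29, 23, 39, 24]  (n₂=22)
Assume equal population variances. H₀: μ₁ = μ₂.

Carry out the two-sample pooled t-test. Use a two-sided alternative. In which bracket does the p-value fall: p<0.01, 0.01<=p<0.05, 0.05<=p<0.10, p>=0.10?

x̄₁=54.417, s₁=6.447, n₁=24
x̄₂=33.727, s₂=6.620, n₂=22
s_p² = [23·6.447² + 21·6.620²]/44 = 42.6408
SE = √(s_p²·(1/24+1/22)) = 1.9274
t = (54.417−33.727)/1.9274 = 10.7343
df = 44
p-value (two-sided) = 0.00000
→ bracket: p<0.01

p-value bracket: p<0.01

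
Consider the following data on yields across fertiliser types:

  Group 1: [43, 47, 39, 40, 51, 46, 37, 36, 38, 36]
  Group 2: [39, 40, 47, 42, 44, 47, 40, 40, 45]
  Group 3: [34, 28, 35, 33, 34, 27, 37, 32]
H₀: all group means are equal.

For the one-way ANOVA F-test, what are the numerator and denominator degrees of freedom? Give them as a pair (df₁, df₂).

degrees of freedom = [2, 24]

k = 3 groups, N = 27 total
df = (k−1, N−k) = (3−1, 27−3) = (2, 24)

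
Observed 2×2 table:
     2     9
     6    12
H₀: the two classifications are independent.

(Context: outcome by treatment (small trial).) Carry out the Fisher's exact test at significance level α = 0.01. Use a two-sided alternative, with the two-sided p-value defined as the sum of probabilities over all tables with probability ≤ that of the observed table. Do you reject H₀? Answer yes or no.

Margins: r₁=11, r₂=18, c₁=8, c₂=21, n=29
p_obs = C(11,2)·C(18,6)/C(29,8); sum pmf over tables with pmf ≤ p_obs
p-value (two-sided) = 0.67063
At α=0.01: p ≥ α → fail to reject H₀

reject H₀: no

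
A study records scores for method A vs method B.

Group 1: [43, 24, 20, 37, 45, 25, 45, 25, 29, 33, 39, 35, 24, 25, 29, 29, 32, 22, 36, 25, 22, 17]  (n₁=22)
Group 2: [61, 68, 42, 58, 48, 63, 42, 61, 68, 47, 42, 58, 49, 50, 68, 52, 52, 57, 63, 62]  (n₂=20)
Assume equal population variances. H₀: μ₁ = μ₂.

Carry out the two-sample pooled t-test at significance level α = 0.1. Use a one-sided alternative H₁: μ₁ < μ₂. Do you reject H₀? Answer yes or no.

x̄₁=30.045, s₁=8.150, n₁=22
x̄₂=55.550, s₂=8.799, n₂=20
s_p² = [21·8.150² + 19·8.799²]/40 = 71.6476
SE = √(s_p²·(1/22+1/20)) = 2.6152
t = (30.045−55.550)/2.6152 = -9.7526
df = 40
p-value (one-sided, H₁ less) = 0.00000
At α=0.1: p < α → reject H₀

reject H₀: yes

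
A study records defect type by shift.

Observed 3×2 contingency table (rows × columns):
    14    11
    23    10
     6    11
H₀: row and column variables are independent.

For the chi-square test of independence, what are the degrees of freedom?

df = (r−1)(c−1) = (3−1)·(2−1) = 2

degrees of freedom = 2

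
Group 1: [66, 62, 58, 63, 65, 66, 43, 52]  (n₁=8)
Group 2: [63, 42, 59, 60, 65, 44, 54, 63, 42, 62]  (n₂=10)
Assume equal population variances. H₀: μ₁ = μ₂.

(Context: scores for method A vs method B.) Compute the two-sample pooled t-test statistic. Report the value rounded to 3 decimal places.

x̄₁=59.375, s₁=8.141, n₁=8
x̄₂=55.400, s₂=9.288, n₂=10
s_p² = [7·8.141² + 9·9.288²]/16 = 77.5172
SE = √(s_p²·(1/8+1/10)) = 4.1763
t = (59.375−55.400)/4.1763 = 0.9518
df = 16

test statistic = 0.952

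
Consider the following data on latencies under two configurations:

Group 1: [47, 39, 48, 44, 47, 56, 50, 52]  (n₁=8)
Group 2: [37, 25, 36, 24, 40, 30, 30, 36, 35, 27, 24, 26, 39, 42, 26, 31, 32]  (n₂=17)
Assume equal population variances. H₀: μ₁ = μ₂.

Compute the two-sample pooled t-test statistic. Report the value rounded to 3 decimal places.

test statistic = 6.607

x̄₁=47.875, s₁=5.111, n₁=8
x̄₂=31.765, s₂=5.922, n₂=17
s_p² = [7·5.111² + 16·5.922²]/23 = 32.3449
SE = √(s_p²·(1/8+1/17)) = 2.4384
t = (47.875−31.765)/2.4384 = 6.6069
df = 23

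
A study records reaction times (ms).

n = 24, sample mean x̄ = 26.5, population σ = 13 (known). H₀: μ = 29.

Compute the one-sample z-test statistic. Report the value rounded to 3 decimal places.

SE = σ/√n = 13/√24 = 2.6536
z = (x̄−μ₀)/SE = (26.5−29)/2.6536 = -0.9421

test statistic = -0.942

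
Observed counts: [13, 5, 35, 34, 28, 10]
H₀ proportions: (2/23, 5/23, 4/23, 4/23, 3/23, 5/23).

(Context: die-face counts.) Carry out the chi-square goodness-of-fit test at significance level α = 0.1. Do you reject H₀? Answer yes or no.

n = 125; E_i = n·p_i = [10.87, 27.17, 21.74, 21.74, 16.30, 27.17]
χ² = (13−10.87)²/10.87 + (5−27.17)²/27.17 + (35−21.74)²/21.74 + (34−21.74)²/21.74 + (28−16.30)²/16.30 + (10−27.17)²/27.17 = 52.7593
df = 5
p-value (upper-tail) = 0.00000
At α=0.1: p < α → reject H₀

reject H₀: yes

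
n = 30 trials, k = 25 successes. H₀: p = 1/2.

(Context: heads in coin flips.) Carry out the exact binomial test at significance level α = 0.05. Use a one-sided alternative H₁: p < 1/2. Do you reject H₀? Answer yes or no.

reject H₀: no

Exact binomial: n=30, k=25, p₀=1/2=0.5000
P(X≤25) from Σ C(n,i)·p₀^i·(1−p₀)^(n−i)
p-value (one-sided, H₁ less) = 0.99997
At α=0.05: p ≥ α → fail to reject H₀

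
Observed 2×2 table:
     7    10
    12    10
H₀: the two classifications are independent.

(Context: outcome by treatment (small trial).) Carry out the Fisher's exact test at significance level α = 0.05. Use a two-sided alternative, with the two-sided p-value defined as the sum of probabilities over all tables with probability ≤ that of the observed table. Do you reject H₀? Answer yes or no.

reject H₀: no

Margins: r₁=17, r₂=22, c₁=19, c₂=20, n=39
p_obs = C(17,7)·C(22,12)/C(39,19); sum pmf over tables with pmf ≤ p_obs
p-value (two-sided) = 0.52311
At α=0.05: p ≥ α → fail to reject H₀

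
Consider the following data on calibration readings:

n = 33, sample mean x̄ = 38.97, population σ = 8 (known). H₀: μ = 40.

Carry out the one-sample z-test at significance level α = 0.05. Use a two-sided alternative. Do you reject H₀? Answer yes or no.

SE = σ/√n = 8/√33 = 1.3926
z = (x̄−μ₀)/SE = (38.97−40)/1.3926 = -0.7396
p-value (two-sided) = 0.45954
At α=0.05: p ≥ α → fail to reject H₀

reject H₀: no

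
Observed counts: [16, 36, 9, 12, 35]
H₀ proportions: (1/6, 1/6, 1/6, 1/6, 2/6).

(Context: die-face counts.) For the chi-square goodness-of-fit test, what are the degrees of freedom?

degrees of freedom = 4

df = k − 1 = 5 − 1 = 4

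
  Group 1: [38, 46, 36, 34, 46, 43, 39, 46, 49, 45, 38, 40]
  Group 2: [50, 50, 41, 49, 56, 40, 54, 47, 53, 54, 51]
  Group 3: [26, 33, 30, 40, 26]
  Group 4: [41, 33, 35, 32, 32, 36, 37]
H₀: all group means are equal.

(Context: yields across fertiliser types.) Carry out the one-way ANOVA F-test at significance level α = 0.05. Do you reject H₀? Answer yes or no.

Group means [41.67, 49.55, 31.00, 35.14], grand mean 41.314
SSB = Σnᵢ(x̄ᵢ−x̄)² = 1545.292; SSW = ΣΣ(x−x̄ᵢ)² = 716.251
MSB = 1545.292/3 = 515.0973; MSW = 716.251/31 = 23.1049
F = MSB/MSW = 22.2939
df = (3, 31)
p-value (upper-tail) = 0.00000
At α=0.05: p < α → reject H₀

reject H₀: yes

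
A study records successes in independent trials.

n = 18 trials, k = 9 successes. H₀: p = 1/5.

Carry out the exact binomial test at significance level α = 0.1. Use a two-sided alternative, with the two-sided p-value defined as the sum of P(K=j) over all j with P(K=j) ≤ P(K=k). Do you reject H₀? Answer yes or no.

Exact binomial: n=18, k=9, p₀=1/5=0.2000
P(X=j) = C(n,j)·p₀^j·(1−p₀)^(n−j); p = Σ P(X=j) over j with P(X=j) ≤ P(X=9)
p-value (two-sided) = 0.00425
At α=0.1: p < α → reject H₀

reject H₀: yes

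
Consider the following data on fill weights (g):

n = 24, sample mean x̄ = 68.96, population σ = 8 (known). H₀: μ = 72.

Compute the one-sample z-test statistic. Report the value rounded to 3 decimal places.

test statistic = -1.862

SE = σ/√n = 8/√24 = 1.6330
z = (x̄−μ₀)/SE = (68.96−72)/1.6330 = -1.8616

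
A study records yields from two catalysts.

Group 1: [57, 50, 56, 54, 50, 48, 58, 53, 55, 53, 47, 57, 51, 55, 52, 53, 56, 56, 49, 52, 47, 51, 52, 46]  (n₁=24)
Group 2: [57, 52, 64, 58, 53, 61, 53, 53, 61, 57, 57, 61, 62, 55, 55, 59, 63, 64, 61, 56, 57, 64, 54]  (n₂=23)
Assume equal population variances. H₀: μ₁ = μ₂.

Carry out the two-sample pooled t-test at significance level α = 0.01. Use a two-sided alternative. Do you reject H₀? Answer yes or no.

reject H₀: yes

x̄₁=52.417, s₁=3.463, n₁=24
x̄₂=58.130, s₂=3.923, n₂=23
s_p² = [23·3.463² + 22·3.923²]/45 = 13.6543
SE = √(s_p²·(1/24+1/23)) = 1.0782
t = (52.417−58.130)/1.0782 = -5.2992
df = 45
p-value (two-sided) = 0.00000
At α=0.01: p < α → reject H₀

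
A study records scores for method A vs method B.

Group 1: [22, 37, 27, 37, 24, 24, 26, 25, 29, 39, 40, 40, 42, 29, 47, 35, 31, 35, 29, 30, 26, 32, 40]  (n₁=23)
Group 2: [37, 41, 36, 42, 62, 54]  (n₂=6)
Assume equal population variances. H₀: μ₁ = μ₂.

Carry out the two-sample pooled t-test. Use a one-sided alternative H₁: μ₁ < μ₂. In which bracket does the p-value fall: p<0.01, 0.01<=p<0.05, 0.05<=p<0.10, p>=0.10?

p-value bracket: p<0.01

x̄₁=32.435, s₁=6.861, n₁=23
x̄₂=45.333, s₂=10.386, n₂=6
s_p² = [22·6.861² + 5·10.386²]/27 = 58.3328
SE = √(s_p²·(1/23+1/6)) = 3.5012
t = (32.435−45.333)/3.5012 = -3.6840
df = 27
p-value (one-sided, H₁ less) = 0.00051
→ bracket: p<0.01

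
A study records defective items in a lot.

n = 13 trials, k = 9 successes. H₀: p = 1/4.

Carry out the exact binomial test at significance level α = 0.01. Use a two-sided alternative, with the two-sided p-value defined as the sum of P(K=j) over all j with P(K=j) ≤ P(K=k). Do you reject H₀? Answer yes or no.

Exact binomial: n=13, k=9, p₀=1/4=0.2500
P(X=j) = C(n,j)·p₀^j·(1−p₀)^(n−j); p = Σ P(X=j) over j with P(X=j) ≤ P(X=9)
p-value (two-sided) = 0.00099
At α=0.01: p < α → reject H₀

reject H₀: yes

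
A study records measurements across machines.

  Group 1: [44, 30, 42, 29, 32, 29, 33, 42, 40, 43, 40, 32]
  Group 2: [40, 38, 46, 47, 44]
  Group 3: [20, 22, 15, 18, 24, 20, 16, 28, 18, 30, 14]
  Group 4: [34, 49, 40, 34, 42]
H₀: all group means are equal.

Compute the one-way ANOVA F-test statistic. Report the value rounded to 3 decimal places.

test statistic = 28.638

Group means [36.33, 43.00, 20.45, 39.80], grand mean 32.576
SSB = Σnᵢ(x̄ᵢ−x̄)² = 2589.867; SSW = ΣΣ(x−x̄ᵢ)² = 874.194
MSB = 2589.867/3 = 863.2889; MSW = 874.194/29 = 30.1446
F = MSB/MSW = 28.6382
df = (3, 29)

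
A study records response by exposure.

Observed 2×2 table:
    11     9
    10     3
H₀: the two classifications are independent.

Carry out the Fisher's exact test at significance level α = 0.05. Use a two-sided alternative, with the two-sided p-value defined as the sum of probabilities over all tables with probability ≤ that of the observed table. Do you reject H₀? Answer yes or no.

reject H₀: no

Margins: r₁=20, r₂=13, c₁=21, c₂=12, n=33
p_obs = C(20,11)·C(13,10)/C(33,21); sum pmf over tables with pmf ≤ p_obs
p-value (two-sided) = 0.27752
At α=0.05: p ≥ α → fail to reject H₀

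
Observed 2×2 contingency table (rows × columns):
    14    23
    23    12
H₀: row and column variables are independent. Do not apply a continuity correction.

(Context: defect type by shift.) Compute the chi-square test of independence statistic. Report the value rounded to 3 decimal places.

test statistic = 5.595

Row totals [37, 35], col totals [37, 35], n=72
χ² = (14−19.01)²/19.01 + (23−17.99)²/17.99 + (23−17.99)²/17.99 + (12−17.01)²/17.01 = 5.5951
df = 1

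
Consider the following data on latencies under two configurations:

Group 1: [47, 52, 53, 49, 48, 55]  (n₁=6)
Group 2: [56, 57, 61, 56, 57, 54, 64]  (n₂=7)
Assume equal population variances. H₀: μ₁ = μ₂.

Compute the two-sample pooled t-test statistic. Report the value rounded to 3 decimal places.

x̄₁=50.667, s₁=3.141, n₁=6
x̄₂=57.857, s₂=3.436, n₂=7
s_p² = [5·3.141² + 6·3.436²]/11 = 10.9264
SE = √(s_p²·(1/6+1/7)) = 1.8390
t = (50.667−57.857)/1.8390 = -3.9100
df = 11

test statistic = -3.910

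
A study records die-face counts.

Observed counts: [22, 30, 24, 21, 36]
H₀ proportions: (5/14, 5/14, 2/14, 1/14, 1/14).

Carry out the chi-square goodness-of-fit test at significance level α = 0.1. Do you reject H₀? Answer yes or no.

reject H₀: yes

n = 133; E_i = n·p_i = [47.50, 47.50, 19.00, 9.50, 9.50]
χ² = (22−47.50)²/47.50 + (30−47.50)²/47.50 + (24−19.00)²/19.00 + (21−9.50)²/9.50 + (36−9.50)²/9.50 = 109.2947
df = 4
p-value (upper-tail) = 0.00000
At α=0.1: p < α → reject H₀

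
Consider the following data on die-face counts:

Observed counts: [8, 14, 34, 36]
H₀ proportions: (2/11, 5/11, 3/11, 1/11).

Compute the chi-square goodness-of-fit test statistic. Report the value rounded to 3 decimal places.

n = 92; E_i = n·p_i = [16.73, 41.82, 25.09, 8.36]
χ² = (8−16.73)²/16.73 + (14−41.82)²/41.82 + (34−25.09)²/25.09 + (36−8.36)²/8.36 = 117.5420
df = 3

test statistic = 117.542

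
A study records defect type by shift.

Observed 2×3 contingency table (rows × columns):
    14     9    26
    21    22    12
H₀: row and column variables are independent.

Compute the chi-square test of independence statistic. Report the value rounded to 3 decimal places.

test statistic = 11.702

Row totals [49, 55], col totals [35, 31, 38], n=104
χ² = (14−16.49)²/16.49 + (9−14.61)²/14.61 + (26−17.90)²/17.90 + (21−18.51)²/18.51 + (22−16.39)²/16.39 + (12−20.10)²/20.10 = 11.7023
df = 2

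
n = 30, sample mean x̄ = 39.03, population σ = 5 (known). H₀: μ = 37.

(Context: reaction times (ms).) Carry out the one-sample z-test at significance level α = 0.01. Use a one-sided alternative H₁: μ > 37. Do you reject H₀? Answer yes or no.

reject H₀: no

SE = σ/√n = 5/√30 = 0.9129
z = (x̄−μ₀)/SE = (39.03−37)/0.9129 = 2.2238
p-value (one-sided, H₁ greater) = 0.01308
At α=0.01: p ≥ α → fail to reject H₀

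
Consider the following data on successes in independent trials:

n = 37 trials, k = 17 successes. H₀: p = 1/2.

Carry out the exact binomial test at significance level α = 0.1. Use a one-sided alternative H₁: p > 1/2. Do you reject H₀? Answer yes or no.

reject H₀: no

Exact binomial: n=37, k=17, p₀=1/2=0.5000
P(X≥17) from Σ C(n,i)·p₀^i·(1−p₀)^(n−i)
p-value (one-sided, H₁ greater) = 0.74431
At α=0.1: p ≥ α → fail to reject H₀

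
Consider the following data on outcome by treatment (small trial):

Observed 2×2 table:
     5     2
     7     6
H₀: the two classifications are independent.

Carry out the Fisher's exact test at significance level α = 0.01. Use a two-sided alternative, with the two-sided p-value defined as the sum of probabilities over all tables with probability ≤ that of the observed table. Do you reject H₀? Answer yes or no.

Margins: r₁=7, r₂=13, c₁=12, c₂=8, n=20
p_obs = C(7,5)·C(13,7)/C(20,12); sum pmf over tables with pmf ≤ p_obs
p-value (two-sided) = 0.64241
At α=0.01: p ≥ α → fail to reject H₀

reject H₀: no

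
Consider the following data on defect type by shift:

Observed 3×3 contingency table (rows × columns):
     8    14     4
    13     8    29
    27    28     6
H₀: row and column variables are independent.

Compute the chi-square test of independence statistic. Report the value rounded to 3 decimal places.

test statistic = 36.481

Row totals [26, 50, 61], col totals [48, 50, 39], n=137
χ² = (8−9.11)²/9.11 + (14−9.49)²/9.49 + (4−7.40)²/7.40 + (13−17.52)²/17.52 + (8−18.25)²/18.25 + (29−14.23)²/14.23 + (27−21.37)²/21.37 + (28−22.26)²/22.26 + (6−17.36)²/17.36 = 36.4812
df = 4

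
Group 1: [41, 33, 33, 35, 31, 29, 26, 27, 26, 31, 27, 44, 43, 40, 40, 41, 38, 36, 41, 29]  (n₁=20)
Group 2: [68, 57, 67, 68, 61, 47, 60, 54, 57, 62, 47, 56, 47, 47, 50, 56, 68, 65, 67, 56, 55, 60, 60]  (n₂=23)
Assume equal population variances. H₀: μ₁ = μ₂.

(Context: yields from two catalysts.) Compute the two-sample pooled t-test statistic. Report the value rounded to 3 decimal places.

x̄₁=34.550, s₁=6.117, n₁=20
x̄₂=58.043, s₂=7.183, n₂=23
s_p² = [19·6.117² + 22·7.183²]/41 = 45.0221
SE = √(s_p²·(1/20+1/23)) = 2.0515
t = (34.550−58.043)/2.0515 = -11.4519
df = 41

test statistic = -11.452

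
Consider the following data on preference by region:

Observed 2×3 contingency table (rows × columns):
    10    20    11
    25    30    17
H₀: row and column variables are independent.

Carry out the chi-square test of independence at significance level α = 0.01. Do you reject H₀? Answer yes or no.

Row totals [41, 72], col totals [35, 50, 28], n=113
χ² = (10−12.70)²/12.70 + (20−18.14)²/18.14 + (11−10.16)²/10.16 + (25−22.30)²/22.30 + (30−31.86)²/31.86 + (17−17.84)²/17.84 = 1.3083
df = 2
p-value (upper-tail) = 0.51988
At α=0.01: p ≥ α → fail to reject H₀

reject H₀: no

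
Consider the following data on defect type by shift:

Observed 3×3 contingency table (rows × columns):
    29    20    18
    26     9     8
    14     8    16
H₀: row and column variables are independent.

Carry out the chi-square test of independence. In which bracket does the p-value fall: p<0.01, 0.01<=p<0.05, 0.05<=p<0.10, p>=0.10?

p-value bracket: 0.05<=p<0.10

Row totals [67, 43, 38], col totals [69, 37, 42], n=148
χ² = (29−31.24)²/31.24 + (20−16.75)²/16.75 + (18−19.01)²/19.01 + (26−20.05)²/20.05 + (9−10.75)²/10.75 + (8−12.20)²/12.20 + (14−17.72)²/17.72 + (8−9.50)²/9.50 + (16−10.78)²/10.78 = 7.8841
df = 4
p-value (upper-tail) = 0.09592
→ bracket: 0.05<=p<0.10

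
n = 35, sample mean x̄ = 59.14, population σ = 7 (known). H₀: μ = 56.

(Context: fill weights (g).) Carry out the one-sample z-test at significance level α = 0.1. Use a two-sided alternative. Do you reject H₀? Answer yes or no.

reject H₀: yes

SE = σ/√n = 7/√35 = 1.1832
z = (x̄−μ₀)/SE = (59.14−56)/1.1832 = 2.6538
p-value (two-sided) = 0.00796
At α=0.1: p < α → reject H₀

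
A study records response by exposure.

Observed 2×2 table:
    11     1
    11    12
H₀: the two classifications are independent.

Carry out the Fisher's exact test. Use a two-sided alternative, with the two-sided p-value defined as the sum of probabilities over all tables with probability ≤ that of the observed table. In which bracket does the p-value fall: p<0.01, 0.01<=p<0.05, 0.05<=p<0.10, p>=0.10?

Margins: r₁=12, r₂=23, c₁=22, c₂=13, n=35
p_obs = C(12,11)·C(23,11)/C(35,22); sum pmf over tables with pmf ≤ p_obs
p-value (two-sided) = 0.01317
→ bracket: 0.01<=p<0.05

p-value bracket: 0.01<=p<0.05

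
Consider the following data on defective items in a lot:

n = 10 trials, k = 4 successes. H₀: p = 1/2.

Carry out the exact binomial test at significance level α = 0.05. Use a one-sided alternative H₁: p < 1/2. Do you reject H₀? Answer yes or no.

reject H₀: no

Exact binomial: n=10, k=4, p₀=1/2=0.5000
P(X≤4) from Σ C(n,i)·p₀^i·(1−p₀)^(n−i)
p-value (one-sided, H₁ less) = 0.37695
At α=0.05: p ≥ α → fail to reject H₀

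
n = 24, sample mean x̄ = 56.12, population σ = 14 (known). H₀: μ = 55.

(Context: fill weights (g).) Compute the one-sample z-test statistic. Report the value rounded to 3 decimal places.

test statistic = 0.392

SE = σ/√n = 14/√24 = 2.8577
z = (x̄−μ₀)/SE = (56.12−55)/2.8577 = 0.3919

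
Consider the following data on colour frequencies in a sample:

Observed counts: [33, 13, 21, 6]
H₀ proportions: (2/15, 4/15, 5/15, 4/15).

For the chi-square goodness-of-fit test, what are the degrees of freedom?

df = k − 1 = 4 − 1 = 3

degrees of freedom = 3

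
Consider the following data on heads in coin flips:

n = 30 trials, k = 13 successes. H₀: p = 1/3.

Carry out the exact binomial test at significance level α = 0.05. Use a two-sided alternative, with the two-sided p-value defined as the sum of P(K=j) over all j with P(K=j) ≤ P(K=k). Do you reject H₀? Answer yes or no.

reject H₀: no

Exact binomial: n=30, k=13, p₀=1/3=0.3333
P(X=j) = C(n,j)·p₀^j·(1−p₀)^(n−j); p = Σ P(X=j) over j with P(X=j) ≤ P(X=13)
p-value (two-sided) = 0.24985
At α=0.05: p ≥ α → fail to reject H₀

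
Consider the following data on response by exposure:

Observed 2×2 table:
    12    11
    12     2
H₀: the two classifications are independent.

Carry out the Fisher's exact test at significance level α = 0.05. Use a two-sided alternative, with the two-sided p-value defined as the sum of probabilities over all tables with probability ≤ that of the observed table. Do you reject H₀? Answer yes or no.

reject H₀: no

Margins: r₁=23, r₂=14, c₁=24, c₂=13, n=37
p_obs = C(23,12)·C(14,12)/C(37,24); sum pmf over tables with pmf ≤ p_obs
p-value (two-sided) = 0.07404
At α=0.05: p ≥ α → fail to reject H₀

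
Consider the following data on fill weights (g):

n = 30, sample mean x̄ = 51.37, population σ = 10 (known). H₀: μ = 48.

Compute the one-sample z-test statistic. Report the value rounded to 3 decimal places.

SE = σ/√n = 10/√30 = 1.8257
z = (x̄−μ₀)/SE = (51.37−48)/1.8257 = 1.8458

test statistic = 1.846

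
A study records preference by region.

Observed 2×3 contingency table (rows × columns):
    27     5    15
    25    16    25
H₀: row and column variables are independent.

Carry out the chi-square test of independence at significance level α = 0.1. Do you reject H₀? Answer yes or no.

reject H₀: yes

Row totals [47, 66], col totals [52, 21, 40], n=113
χ² = (27−21.63)²/21.63 + (5−8.73)²/8.73 + (15−16.64)²/16.64 + (25−30.37)²/30.37 + (16−12.27)²/12.27 + (25−23.36)²/23.36 = 5.2938
df = 2
p-value (upper-tail) = 0.07087
At α=0.1: p < α → reject H₀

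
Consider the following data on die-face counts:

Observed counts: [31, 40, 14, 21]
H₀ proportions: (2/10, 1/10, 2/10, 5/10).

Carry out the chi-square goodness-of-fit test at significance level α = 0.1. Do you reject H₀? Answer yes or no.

n = 106; E_i = n·p_i = [21.20, 10.60, 21.20, 53.00]
χ² = (31−21.20)²/21.20 + (40−10.60)²/10.60 + (14−21.20)²/21.20 + (21−53.00)²/53.00 = 107.8396
df = 3
p-value (upper-tail) = 0.00000
At α=0.1: p < α → reject H₀

reject H₀: yes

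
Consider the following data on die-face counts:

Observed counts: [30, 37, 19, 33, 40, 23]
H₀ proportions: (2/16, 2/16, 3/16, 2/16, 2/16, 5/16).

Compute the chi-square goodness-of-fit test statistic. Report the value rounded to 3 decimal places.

test statistic = 55.814

n = 182; E_i = n·p_i = [22.75, 22.75, 34.12, 22.75, 22.75, 56.88]
χ² = (30−22.75)²/22.75 + (37−22.75)²/22.75 + (19−34.12)²/34.12 + (33−22.75)²/22.75 + (40−22.75)²/22.75 + (23−56.88)²/56.88 = 55.8139
df = 5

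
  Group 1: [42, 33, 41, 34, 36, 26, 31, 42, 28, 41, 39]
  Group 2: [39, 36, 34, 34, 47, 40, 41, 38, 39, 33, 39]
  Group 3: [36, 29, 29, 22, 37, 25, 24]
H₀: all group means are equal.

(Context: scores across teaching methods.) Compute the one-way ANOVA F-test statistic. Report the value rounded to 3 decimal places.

test statistic = 7.157

Group means [35.73, 38.18, 28.86], grand mean 35.000
SSB = Σnᵢ(x̄ᵢ−x̄)² = 381.325; SSW = ΣΣ(x−x̄ᵢ)² = 692.675
MSB = 381.325/2 = 190.6623; MSW = 692.675/26 = 26.6414
F = MSB/MSW = 7.1566
df = (2, 26)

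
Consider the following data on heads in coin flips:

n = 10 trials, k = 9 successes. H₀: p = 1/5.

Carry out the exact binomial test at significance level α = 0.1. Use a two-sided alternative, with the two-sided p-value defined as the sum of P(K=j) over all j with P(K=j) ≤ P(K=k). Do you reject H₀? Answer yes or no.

Exact binomial: n=10, k=9, p₀=1/5=0.2000
P(X=j) = C(n,j)·p₀^j·(1−p₀)^(n−j); p = Σ P(X=j) over j with P(X=j) ≤ P(X=9)
p-value (two-sided) = 0.00000
At α=0.1: p < α → reject H₀

reject H₀: yes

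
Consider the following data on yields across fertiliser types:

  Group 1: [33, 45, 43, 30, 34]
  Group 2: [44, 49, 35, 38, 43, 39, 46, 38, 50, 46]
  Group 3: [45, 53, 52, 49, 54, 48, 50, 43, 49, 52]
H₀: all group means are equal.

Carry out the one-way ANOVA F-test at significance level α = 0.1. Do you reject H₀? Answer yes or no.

Group means [37.00, 42.80, 49.50], grand mean 44.320
SSB = Σnᵢ(x̄ᵢ−x̄)² = 559.340; SSW = ΣΣ(x−x̄ᵢ)² = 518.100
MSB = 559.340/2 = 279.6700; MSW = 518.100/22 = 23.5500
F = MSB/MSW = 11.8756
df = (2, 22)
p-value (upper-tail) = 0.00032
At α=0.1: p < α → reject H₀

reject H₀: yes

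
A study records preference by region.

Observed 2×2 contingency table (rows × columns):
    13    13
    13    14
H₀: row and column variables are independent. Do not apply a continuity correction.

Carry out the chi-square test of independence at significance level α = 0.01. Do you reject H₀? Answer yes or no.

Row totals [26, 27], col totals [26, 27], n=53
χ² = (13−12.75)²/12.75 + (13−13.25)²/13.25 + (13−13.25)²/13.25 + (14−13.75)²/13.75 = 0.0182
df = 1
p-value (upper-tail) = 0.89276
At α=0.01: p ≥ α → fail to reject H₀

reject H₀: no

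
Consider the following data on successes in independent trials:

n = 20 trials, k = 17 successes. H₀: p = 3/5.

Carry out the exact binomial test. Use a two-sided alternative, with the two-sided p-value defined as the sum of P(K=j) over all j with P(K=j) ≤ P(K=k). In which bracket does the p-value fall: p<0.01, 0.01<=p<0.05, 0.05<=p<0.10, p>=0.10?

p-value bracket: 0.01<=p<0.05

Exact binomial: n=20, k=17, p₀=3/5=0.6000
P(X=j) = C(n,j)·p₀^j·(1−p₀)^(n−j); p = Σ P(X=j) over j with P(X=j) ≤ P(X=17)
p-value (two-sided) = 0.02243
→ bracket: 0.01<=p<0.05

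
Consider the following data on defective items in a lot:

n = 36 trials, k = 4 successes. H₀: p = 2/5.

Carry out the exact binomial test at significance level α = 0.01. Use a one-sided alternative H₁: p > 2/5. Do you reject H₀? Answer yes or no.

reject H₀: no

Exact binomial: n=36, k=4, p₀=2/5=0.4000
P(X≥4) from Σ C(n,i)·p₀^i·(1−p₀)^(n−i)
p-value (one-sided, H₁ greater) = 0.99998
At α=0.01: p ≥ α → fail to reject H₀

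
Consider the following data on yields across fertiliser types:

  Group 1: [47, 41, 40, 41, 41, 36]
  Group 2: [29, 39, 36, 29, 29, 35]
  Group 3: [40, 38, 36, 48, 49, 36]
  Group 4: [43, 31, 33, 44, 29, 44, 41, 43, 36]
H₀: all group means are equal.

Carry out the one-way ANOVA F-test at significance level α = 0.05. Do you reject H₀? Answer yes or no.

Group means [41.00, 32.83, 41.17, 38.22], grand mean 38.296
SSB = Σnᵢ(x̄ᵢ−x̄)² = 272.407; SSW = ΣΣ(x−x̄ᵢ)² = 621.222
MSB = 272.407/3 = 90.8025; MSW = 621.222/23 = 27.0097
F = MSB/MSW = 3.3619
df = (3, 23)
p-value (upper-tail) = 0.03614
At α=0.05: p < α → reject H₀

reject H₀: yes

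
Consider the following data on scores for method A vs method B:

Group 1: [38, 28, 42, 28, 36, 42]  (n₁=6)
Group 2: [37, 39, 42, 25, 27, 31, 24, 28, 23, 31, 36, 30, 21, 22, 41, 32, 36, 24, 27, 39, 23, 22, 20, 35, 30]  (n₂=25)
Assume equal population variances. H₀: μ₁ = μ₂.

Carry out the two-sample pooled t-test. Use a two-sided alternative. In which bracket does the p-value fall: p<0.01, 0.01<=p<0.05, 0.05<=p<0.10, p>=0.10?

p-value bracket: 0.05<=p<0.10

x̄₁=35.667, s₁=6.377, n₁=6
x̄₂=29.800, s₂=6.782, n₂=25
s_p² = [5·6.377² + 24·6.782²]/29 = 45.0805
SE = √(s_p²·(1/6+1/25)) = 3.0523
t = (35.667−29.800)/3.0523 = 1.9220
df = 29
p-value (two-sided) = 0.06448
→ bracket: 0.05<=p<0.10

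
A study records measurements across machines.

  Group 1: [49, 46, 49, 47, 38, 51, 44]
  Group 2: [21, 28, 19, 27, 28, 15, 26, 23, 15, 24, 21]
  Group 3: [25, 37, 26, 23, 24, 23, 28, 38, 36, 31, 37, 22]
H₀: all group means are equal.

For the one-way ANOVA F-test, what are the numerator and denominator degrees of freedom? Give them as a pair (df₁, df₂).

k = 3 groups, N = 30 total
df = (k−1, N−k) = (3−1, 30−3) = (2, 27)

degrees of freedom = [2, 27]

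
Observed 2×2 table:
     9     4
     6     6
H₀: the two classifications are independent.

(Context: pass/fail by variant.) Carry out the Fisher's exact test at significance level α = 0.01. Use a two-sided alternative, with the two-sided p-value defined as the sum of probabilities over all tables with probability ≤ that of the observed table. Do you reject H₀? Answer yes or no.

reject H₀: no

Margins: r₁=13, r₂=12, c₁=15, c₂=10, n=25
p_obs = C(13,9)·C(12,6)/C(25,15); sum pmf over tables with pmf ≤ p_obs
p-value (two-sided) = 0.42831
At α=0.01: p ≥ α → fail to reject H₀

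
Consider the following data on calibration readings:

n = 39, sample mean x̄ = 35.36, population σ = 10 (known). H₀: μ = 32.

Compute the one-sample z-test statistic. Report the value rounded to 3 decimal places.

SE = σ/√n = 10/√39 = 1.6013
z = (x̄−μ₀)/SE = (35.36−32)/1.6013 = 2.0983

test statistic = 2.098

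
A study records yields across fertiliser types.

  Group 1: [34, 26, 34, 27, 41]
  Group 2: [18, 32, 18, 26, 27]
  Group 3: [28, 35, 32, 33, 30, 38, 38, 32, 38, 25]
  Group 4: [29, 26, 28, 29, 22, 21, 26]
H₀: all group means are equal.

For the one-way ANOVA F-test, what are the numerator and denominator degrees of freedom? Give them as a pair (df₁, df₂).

k = 4 groups, N = 27 total
df = (k−1, N−k) = (4−1, 27−4) = (3, 23)

degrees of freedom = [3, 23]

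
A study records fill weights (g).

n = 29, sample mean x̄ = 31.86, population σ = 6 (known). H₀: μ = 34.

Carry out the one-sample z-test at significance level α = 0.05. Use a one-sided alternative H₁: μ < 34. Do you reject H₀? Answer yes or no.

reject H₀: yes

SE = σ/√n = 6/√29 = 1.1142
z = (x̄−μ₀)/SE = (31.86−34)/1.1142 = -1.9207
p-value (one-sided, H₁ less) = 0.02738
At α=0.05: p < α → reject H₀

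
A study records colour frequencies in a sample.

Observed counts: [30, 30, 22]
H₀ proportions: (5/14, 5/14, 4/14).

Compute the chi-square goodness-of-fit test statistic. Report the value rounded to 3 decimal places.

test statistic = 0.122

n = 82; E_i = n·p_i = [29.29, 29.29, 23.43]
χ² = (30−29.29)²/29.29 + (30−29.29)²/29.29 + (22−23.43)²/23.43 = 0.1220
df = 2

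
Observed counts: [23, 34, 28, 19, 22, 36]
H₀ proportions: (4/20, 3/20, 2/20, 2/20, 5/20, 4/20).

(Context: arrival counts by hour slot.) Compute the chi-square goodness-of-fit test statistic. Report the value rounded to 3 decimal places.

test statistic = 24.529

n = 162; E_i = n·p_i = [32.40, 24.30, 16.20, 16.20, 40.50, 32.40]
χ² = (23−32.40)²/32.40 + (34−24.30)²/24.30 + (28−16.20)²/16.20 + (19−16.20)²/16.20 + (22−40.50)²/40.50 + (36−32.40)²/32.40 = 24.5288
df = 5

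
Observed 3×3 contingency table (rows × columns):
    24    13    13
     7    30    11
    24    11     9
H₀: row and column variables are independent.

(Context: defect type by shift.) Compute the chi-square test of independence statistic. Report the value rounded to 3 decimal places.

test statistic = 22.915

Row totals [50, 48, 44], col totals [55, 54, 33], n=142
χ² = (24−19.37)²/19.37 + (13−19.01)²/19.01 + (13−11.62)²/11.62 + (7−18.59)²/18.59 + (30−18.25)²/18.25 + (11−11.15)²/11.15 + (24−17.04)²/17.04 + (11−16.73)²/16.73 + (9−10.23)²/10.23 = 22.9146
df = 4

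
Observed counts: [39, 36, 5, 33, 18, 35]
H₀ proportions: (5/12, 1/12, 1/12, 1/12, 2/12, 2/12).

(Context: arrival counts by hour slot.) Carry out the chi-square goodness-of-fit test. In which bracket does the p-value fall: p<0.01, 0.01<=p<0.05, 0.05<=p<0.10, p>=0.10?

n = 166; E_i = n·p_i = [69.17, 13.83, 13.83, 13.83, 27.67, 27.67]
χ² = (39−69.17)²/69.17 + (36−13.83)²/13.83 + (5−13.83)²/13.83 + (33−13.83)²/13.83 + (18−27.67)²/27.67 + (35−27.67)²/27.67 = 86.1952
df = 5
p-value (upper-tail) = 0.00000
→ bracket: p<0.01

p-value bracket: p<0.01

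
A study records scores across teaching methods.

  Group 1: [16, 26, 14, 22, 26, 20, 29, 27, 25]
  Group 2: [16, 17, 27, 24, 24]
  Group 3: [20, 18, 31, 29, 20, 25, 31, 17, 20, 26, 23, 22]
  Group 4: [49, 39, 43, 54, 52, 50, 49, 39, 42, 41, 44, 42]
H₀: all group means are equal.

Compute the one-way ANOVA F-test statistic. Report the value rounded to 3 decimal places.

Group means [22.78, 21.60, 23.50, 45.33], grand mean 29.974
SSB = Σnᵢ(x̄ᵢ−x̄)² = 4150.551; SSW = ΣΣ(x−x̄ᵢ)² = 866.422
MSB = 4150.551/3 = 1383.5172; MSW = 866.422/34 = 25.4830
F = MSB/MSW = 54.2918
df = (3, 34)

test statistic = 54.292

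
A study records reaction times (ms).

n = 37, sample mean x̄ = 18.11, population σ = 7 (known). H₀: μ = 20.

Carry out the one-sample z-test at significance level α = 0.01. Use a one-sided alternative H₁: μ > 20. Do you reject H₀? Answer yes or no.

SE = σ/√n = 7/√37 = 1.1508
z = (x̄−μ₀)/SE = (18.11−20)/1.1508 = -1.6423
p-value (one-sided, H₁ greater) = 0.94974
At α=0.01: p ≥ α → fail to reject H₀

reject H₀: no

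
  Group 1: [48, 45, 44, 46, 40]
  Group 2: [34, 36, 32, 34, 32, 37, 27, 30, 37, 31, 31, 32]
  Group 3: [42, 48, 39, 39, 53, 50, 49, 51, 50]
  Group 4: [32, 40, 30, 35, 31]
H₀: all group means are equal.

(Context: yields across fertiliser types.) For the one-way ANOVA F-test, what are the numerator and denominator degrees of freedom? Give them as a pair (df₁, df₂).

degrees of freedom = [3, 27]

k = 4 groups, N = 31 total
df = (k−1, N−k) = (4−1, 31−4) = (3, 27)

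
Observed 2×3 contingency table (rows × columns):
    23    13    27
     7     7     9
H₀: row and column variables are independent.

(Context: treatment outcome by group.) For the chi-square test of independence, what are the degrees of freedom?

degrees of freedom = 2

df = (r−1)(c−1) = (2−1)·(3−1) = 2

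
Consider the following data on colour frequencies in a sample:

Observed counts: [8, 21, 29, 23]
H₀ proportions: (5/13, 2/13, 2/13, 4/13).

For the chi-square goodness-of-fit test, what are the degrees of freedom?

degrees of freedom = 3

df = k − 1 = 4 − 1 = 3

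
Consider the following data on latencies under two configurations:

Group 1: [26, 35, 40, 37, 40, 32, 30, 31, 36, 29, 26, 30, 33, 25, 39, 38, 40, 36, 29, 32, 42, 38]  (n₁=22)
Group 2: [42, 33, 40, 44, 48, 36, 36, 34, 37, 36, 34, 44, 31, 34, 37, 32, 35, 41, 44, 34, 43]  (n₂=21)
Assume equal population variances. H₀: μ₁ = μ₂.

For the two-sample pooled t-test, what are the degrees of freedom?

degrees of freedom = 41

df = n₁ + n₂ − 2 = 22 + 21 − 2 = 41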